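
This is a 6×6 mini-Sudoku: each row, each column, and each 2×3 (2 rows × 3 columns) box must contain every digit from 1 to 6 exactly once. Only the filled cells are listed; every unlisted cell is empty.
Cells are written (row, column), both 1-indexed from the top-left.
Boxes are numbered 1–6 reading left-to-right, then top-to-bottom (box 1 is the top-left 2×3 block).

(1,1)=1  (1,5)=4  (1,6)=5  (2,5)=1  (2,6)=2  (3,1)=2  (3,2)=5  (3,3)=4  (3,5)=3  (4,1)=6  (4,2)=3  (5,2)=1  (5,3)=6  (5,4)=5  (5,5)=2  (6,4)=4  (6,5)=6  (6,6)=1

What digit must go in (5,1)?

Cell (5,1) itself could take any of {3, 4} by direct elimination.
Consider where 4 can go in box 5.
(6,1) is out (row 6 already has a 4).
(6,2) is out (row 6 already has a 4).
(6,3) is out (row 6 already has a 4).
So the only cell in box 5 that can hold 4 is (5,1).
Therefore (5,1) = 4.

4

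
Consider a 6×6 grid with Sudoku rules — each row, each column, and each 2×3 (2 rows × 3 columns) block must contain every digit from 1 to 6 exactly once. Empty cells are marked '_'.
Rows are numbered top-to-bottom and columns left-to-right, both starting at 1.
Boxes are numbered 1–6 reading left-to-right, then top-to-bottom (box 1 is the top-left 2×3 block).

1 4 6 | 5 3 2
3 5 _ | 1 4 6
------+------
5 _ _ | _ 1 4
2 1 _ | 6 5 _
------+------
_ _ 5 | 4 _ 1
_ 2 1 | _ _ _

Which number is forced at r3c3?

Row 3 already contains {1, 4, 5}.
Column 3 already contains {1, 5, 6}.
Its 2×3 block (box 3) already contains {1, 2, 5}.
The only value from 1–6 not eliminated is 3, so r3c3 = 3.

3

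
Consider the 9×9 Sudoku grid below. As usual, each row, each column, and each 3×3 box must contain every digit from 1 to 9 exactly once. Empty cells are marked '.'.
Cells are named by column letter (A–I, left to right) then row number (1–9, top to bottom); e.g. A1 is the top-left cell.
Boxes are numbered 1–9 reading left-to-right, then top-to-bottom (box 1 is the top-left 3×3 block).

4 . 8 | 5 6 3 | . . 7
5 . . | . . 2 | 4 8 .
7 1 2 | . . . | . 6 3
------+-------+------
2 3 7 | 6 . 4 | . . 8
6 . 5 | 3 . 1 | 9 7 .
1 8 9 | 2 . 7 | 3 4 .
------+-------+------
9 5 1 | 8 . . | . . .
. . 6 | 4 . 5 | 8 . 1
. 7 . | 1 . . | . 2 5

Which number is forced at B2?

Cell B2 itself could take any of {6, 9} by direct elimination.
Consider where 6 can go in box 1.
B1 is out (row 1 already has a 6).
C2 is out (column C already has a 6).
So the only cell in box 1 that can hold 6 is B2.
Therefore B2 = 6.

6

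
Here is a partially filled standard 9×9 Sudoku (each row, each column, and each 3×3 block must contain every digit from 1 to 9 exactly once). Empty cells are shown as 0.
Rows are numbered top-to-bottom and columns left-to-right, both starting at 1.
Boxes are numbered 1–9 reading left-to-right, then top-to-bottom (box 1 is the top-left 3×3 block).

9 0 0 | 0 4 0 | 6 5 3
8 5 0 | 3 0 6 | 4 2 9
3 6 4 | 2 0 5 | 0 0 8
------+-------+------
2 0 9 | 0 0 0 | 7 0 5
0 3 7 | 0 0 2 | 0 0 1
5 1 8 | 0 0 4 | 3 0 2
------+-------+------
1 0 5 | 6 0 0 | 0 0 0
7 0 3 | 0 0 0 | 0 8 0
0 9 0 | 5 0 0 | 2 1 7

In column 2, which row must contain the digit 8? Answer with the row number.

Consider where 8 can go in column 2.
r1c2 is out (box 1 already has a 8).
r4c2 is out (box 4 already has a 8).
r8c2 is out (row 8 already has a 8).
So the only cell in column 2 that can hold 8 is r7c2.
That is row 7.

7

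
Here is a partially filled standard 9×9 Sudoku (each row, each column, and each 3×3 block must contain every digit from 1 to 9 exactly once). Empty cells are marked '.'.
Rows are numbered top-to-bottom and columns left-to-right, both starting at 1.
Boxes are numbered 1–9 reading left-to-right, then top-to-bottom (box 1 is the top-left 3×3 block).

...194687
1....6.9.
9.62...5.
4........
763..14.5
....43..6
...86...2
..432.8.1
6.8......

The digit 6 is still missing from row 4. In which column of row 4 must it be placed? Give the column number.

Consider where 6 can go in row 4.
r4c2 is out (column 2 already has a 6). r4c3 is out (column 3 already has a 6). r4c5 is out (column 5 already has a 6). r4c6 is out (column 6 already has a 6). The remaining empty cells in row 4 are similarly blocked.
So the only cell in row 4 that can hold 6 is r4c4.
That is column 4.

4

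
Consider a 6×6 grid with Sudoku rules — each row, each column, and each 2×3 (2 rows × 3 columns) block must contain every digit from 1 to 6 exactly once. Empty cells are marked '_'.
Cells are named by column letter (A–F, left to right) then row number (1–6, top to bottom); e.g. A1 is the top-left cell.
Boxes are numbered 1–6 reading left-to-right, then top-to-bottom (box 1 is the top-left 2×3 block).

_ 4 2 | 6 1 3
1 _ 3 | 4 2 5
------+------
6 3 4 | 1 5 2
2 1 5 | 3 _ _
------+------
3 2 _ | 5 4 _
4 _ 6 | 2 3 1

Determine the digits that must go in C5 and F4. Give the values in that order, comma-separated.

1,4

For C5:
  Row 5 already contains {2, 3, 4, 5}.
  Column C already contains {2, 3, 4, 5, 6}.
  Its 2×3 block (box 5) already contains {2, 3, 4, 6}.
  The only value from 1–6 not eliminated is 1, so C5 = 1.
For F4:
  Consider where 4 can go in box 4.
  E4 is out (column E already has a 4).
  So the only cell in box 4 that can hold 4 is F4.
  So F4 = 4.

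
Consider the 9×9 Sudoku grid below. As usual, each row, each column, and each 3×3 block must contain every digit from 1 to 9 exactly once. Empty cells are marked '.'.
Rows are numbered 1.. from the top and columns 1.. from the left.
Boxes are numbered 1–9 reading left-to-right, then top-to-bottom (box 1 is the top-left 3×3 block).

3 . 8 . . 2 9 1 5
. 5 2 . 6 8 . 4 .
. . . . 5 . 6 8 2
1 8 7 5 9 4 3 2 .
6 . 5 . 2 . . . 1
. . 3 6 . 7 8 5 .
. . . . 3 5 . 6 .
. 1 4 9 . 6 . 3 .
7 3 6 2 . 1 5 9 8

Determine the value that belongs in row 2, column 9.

Cell row 2, column 9 itself could take any of {3, 7} by direct elimination.
Consider where 3 can go in column 9.
row 4, column 9 is out (row 4 already has a 3).
row 6, column 9 is out (row 6 already has a 3).
row 7, column 9 is out (row 7 already has a 3).
row 8, column 9 is out (row 8 already has a 3).
So the only cell in column 9 that can hold 3 is row 2, column 9.
Therefore row 2, column 9 = 3.

3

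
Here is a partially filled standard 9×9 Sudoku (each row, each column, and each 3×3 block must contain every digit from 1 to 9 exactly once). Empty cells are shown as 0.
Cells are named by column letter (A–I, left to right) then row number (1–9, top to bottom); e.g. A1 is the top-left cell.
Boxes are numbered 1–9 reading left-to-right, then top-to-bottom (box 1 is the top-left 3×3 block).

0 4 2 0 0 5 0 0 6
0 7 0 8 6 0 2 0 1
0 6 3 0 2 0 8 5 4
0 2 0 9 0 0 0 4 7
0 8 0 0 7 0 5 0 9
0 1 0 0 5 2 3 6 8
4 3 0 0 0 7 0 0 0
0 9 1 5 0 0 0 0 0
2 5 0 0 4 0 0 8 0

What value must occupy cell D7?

Cell D7 itself could take any of {1, 2, 6} by direct elimination.
Consider where 2 can go in box 8.
E7 is out (column E already has a 2).
E8 is out (column E already has a 2).
F8 is out (column F already has a 2).
D9 is out (row 9 already has a 2).
F9 is out (row 9 already has a 2).
So the only cell in box 8 that can hold 2 is D7.
Therefore D7 = 2.

2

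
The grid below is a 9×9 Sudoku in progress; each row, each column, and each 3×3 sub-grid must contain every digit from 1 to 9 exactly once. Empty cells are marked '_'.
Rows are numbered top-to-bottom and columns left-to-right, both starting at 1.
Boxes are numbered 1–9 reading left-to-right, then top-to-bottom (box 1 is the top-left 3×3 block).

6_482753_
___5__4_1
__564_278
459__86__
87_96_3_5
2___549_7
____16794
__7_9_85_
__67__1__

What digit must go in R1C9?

Row 1 already contains {2, 3, 4, 5, 6, 7, 8}.
Column 9 already contains {1, 4, 5, 7, 8}.
Its 3×3 block (box 3) already contains {1, 2, 3, 4, 5, 7, 8}.
The only value from 1–9 not eliminated is 9, so R1C9 = 9.

9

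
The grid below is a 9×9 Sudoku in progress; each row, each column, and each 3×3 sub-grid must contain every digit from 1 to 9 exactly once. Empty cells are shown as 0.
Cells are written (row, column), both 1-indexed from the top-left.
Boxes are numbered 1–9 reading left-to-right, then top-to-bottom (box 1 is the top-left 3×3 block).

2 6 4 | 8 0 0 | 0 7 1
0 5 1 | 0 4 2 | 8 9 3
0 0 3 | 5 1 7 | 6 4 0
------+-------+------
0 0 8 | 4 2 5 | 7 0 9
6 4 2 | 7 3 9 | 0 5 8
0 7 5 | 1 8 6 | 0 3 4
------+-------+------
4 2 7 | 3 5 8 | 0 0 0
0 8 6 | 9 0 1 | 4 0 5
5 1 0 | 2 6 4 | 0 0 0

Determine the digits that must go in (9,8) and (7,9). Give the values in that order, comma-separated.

For (9,8):
  Row 9 already contains {1, 2, 4, 5, 6}.
  Column 8 already contains {3, 4, 5, 7, 9}.
  Its 3×3 block (box 9) already contains {4, 5}.
  The only value from 1–9 not eliminated is 8, so (9,8) = 8.
For (7,9):
  Row 7 already contains {2, 3, 4, 5, 7, 8}.
  Column 9 already contains {1, 3, 4, 5, 8, 9}.
  Its 3×3 block (box 9) already contains {4, 5}.
  The only value from 1–9 not eliminated is 6, so (7,9) = 6.

8,6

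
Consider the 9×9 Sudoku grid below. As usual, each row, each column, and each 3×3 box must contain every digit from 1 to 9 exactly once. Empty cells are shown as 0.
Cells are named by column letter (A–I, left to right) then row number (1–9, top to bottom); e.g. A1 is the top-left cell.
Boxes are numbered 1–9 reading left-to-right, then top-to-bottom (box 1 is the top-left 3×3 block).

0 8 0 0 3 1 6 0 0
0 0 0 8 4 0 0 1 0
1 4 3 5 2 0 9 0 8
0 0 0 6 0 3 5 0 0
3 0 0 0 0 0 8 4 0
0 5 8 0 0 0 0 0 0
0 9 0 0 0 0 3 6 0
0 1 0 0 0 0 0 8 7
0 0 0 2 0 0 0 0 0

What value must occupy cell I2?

3

Cell I2 itself could take any of {2, 3, 5} by direct elimination.
Consider where 3 can go in box 3.
H1 is out (row 1 already has a 3).
I1 is out (row 1 already has a 3).
G2 is out (column G already has a 3).
H3 is out (row 3 already has a 3).
So the only cell in box 3 that can hold 3 is I2.
Therefore I2 = 3.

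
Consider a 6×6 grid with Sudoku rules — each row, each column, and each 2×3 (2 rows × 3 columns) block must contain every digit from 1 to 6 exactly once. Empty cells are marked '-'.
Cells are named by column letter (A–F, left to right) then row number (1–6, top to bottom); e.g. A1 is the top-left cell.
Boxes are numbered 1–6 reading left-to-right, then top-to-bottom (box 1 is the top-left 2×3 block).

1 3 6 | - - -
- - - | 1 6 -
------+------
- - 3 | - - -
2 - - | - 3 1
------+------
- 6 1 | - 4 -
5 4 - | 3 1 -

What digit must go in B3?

Cell B3 itself could take any of {1, 5} by direct elimination.
Consider where 1 can go in row 3.
A3 is out (column A already has a 1).
D3 is out (column D already has a 1).
E3 is out (column E already has a 1).
F3 is out (column F already has a 1).
So the only cell in row 3 that can hold 1 is B3.
Therefore B3 = 1.

1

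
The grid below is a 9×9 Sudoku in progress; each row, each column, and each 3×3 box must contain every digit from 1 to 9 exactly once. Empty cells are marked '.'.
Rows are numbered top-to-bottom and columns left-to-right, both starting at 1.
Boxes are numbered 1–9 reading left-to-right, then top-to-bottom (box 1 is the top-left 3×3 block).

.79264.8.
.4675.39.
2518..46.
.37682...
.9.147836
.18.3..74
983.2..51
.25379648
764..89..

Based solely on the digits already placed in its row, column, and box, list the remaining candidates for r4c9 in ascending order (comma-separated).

Row 4 already contains {2, 3, 6, 7, 8}.
Column 9 already contains {1, 4, 6, 8}.
Its 3×3 block (box 6) already contains {3, 4, 6, 7, 8}.
Removing those from 1–9 leaves {5, 9} as the candidates for r4c9.

5,9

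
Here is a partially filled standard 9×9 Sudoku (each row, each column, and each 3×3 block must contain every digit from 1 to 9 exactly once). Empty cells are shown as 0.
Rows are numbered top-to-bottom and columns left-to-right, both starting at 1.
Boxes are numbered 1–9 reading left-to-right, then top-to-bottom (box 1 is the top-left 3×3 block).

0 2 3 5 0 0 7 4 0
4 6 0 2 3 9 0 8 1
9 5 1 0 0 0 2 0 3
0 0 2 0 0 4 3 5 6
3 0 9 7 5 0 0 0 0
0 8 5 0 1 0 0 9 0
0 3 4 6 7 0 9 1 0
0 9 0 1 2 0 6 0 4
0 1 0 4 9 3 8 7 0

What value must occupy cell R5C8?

2

Row 5 already contains {3, 5, 7, 9}.
Column 8 already contains {1, 4, 5, 7, 8, 9}.
Its 3×3 block (box 6) already contains {3, 5, 6, 9}.
The only value from 1–9 not eliminated is 2, so R5C8 = 2.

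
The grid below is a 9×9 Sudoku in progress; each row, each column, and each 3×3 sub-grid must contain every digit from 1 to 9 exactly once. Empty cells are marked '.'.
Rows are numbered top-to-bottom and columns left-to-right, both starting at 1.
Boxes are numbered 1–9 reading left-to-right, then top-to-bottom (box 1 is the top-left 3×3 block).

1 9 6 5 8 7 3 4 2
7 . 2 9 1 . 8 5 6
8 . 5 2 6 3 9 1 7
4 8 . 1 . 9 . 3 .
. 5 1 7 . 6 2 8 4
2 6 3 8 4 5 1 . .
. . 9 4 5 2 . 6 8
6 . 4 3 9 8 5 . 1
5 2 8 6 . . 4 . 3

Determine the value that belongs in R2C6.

Row 2 already contains {1, 2, 5, 6, 7, 8, 9}.
Column 6 already contains {2, 3, 5, 6, 7, 8, 9}.
Its 3×3 block (box 2) already contains {1, 2, 3, 5, 6, 7, 8, 9}.
The only value from 1–9 not eliminated is 4, so R2C6 = 4.

4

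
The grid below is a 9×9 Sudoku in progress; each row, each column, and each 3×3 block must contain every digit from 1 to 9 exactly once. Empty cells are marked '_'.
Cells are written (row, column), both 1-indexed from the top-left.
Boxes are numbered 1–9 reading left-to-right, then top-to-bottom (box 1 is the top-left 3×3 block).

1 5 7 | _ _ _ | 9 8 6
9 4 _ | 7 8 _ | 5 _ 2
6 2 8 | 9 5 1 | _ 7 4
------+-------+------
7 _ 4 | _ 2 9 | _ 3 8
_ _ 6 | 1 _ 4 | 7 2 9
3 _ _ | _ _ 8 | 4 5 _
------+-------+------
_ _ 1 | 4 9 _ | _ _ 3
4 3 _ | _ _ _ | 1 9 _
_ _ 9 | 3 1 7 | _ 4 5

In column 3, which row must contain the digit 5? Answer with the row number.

8

Consider where 5 can go in column 3.
(2,3) is out (row 2 already has a 5).
(6,3) is out (row 6 already has a 5).
So the only cell in column 3 that can hold 5 is (8,3).
That is row 8.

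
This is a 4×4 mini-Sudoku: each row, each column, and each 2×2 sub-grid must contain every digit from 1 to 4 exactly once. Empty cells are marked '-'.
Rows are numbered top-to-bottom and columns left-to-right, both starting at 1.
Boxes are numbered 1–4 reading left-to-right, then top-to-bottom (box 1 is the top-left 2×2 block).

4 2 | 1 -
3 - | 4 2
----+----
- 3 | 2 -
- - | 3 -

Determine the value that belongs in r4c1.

Cell r4c1 itself could take any of {1, 2} by direct elimination.
Consider where 2 can go in row 4.
r4c2 is out (column 2 already has a 2).
r4c4 is out (column 4 already has a 2).
So the only cell in row 4 that can hold 2 is r4c1.
Therefore r4c1 = 2.

2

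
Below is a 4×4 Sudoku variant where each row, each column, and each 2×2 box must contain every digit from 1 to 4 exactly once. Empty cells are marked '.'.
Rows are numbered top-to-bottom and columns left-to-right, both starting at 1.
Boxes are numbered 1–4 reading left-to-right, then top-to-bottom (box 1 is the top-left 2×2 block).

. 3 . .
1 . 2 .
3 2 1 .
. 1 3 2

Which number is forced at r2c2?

4

Row 2 already contains {1, 2}.
Column 2 already contains {1, 2, 3}.
Its 2×2 block (box 1) already contains {1, 3}.
The only value from 1–4 not eliminated is 4, so r2c2 = 4.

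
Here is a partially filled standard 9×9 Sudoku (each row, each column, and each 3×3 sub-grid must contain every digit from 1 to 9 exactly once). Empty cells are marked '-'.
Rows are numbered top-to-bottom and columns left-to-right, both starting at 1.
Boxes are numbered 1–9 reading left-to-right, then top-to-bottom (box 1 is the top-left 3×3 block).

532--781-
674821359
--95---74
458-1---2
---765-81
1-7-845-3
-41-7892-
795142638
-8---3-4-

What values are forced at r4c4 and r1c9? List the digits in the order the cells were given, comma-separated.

3,6

For r4c4:
  Consider where 3 can go in column 4.
  r1c4 is out (row 1 already has a 3).
  r6c4 is out (row 6 already has a 3).
  r7c4 is out (box 8 already has a 3).
  r9c4 is out (row 9 already has a 3).
  So the only cell in column 4 that can hold 3 is r4c4.
  So r4c4 = 3.
For r1c9:
  Row 1 already contains {1, 2, 3, 5, 7, 8}.
  Column 9 already contains {1, 2, 3, 4, 8, 9}.
  Its 3×3 block (box 3) already contains {1, 3, 4, 5, 7, 8, 9}.
  The only value from 1–9 not eliminated is 6, so r1c9 = 6.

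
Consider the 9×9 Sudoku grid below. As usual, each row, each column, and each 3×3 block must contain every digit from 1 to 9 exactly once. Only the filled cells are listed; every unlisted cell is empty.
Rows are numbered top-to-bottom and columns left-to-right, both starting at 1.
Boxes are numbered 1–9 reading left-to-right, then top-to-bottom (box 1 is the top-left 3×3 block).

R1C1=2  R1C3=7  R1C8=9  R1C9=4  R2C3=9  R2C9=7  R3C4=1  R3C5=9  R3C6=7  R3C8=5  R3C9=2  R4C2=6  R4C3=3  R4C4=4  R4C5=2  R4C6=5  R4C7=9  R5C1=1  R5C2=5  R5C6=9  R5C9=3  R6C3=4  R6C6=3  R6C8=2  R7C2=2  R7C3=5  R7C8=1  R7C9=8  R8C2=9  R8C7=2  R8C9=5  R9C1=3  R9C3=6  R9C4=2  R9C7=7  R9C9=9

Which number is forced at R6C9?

6

Cell R6C9 itself could take any of {1, 6} by direct elimination.
Consider where 6 can go in column 9.
R4C9 is out (row 4 already has a 6).
So the only cell in column 9 that can hold 6 is R6C9.
Therefore R6C9 = 6.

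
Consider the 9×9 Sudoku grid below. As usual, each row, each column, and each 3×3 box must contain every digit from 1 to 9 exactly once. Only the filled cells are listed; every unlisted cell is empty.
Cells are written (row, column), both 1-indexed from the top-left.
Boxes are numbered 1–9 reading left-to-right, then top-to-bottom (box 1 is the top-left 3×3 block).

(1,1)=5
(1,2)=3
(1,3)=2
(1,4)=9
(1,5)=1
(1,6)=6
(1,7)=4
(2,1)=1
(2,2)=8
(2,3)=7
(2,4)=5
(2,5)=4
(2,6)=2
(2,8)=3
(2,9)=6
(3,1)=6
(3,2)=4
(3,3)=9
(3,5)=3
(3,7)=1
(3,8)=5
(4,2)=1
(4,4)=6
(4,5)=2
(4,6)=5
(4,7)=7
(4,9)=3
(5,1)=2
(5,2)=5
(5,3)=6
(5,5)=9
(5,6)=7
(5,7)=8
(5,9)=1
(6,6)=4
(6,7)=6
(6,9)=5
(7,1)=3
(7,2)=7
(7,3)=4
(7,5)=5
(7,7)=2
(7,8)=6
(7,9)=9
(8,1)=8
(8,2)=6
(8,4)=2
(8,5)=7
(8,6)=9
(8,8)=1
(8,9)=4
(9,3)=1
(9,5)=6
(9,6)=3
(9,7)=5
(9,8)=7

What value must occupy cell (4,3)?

Row 4 already contains {1, 2, 3, 5, 6, 7}.
Column 3 already contains {1, 2, 4, 6, 7, 9}.
Its 3×3 block (box 4) already contains {1, 2, 5, 6}.
The only value from 1–9 not eliminated is 8, so (4,3) = 8.

8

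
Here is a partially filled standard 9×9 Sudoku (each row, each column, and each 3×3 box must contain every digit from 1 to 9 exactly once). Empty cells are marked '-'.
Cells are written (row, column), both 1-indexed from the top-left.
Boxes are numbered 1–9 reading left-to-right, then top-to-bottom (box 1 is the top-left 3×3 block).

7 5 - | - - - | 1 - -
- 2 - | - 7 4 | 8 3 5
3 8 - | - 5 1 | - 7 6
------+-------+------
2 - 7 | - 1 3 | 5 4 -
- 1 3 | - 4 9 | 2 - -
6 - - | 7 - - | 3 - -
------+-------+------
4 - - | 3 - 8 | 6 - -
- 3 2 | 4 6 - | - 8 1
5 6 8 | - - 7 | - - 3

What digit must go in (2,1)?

1

Cell (2,1) itself could take any of {1, 9} by direct elimination.
Consider where 1 can go in column 1.
(5,1) is out (row 5 already has a 1).
(8,1) is out (row 8 already has a 1).
So the only cell in column 1 that can hold 1 is (2,1).
Therefore (2,1) = 1.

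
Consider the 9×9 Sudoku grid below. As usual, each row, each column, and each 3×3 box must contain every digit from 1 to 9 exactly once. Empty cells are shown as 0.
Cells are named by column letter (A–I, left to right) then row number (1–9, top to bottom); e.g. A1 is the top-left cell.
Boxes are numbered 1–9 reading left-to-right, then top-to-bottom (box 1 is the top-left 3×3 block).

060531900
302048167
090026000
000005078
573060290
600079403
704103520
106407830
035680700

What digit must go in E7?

9

Row 7 already contains {1, 2, 3, 4, 5, 7}.
Column E already contains {2, 3, 4, 6, 7, 8}.
Its 3×3 block (box 8) already contains {1, 3, 4, 6, 7, 8}.
The only value from 1–9 not eliminated is 9, so E7 = 9.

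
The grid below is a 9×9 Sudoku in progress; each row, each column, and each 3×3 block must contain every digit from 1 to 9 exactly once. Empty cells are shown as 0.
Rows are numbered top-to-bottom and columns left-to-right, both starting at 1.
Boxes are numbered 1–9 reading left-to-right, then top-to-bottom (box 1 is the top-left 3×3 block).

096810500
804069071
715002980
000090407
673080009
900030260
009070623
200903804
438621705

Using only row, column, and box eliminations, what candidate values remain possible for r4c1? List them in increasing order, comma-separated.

1,5

Row 4 already contains {4, 7, 9}.
Column 1 already contains {2, 4, 6, 7, 8, 9}.
Its 3×3 block (box 4) already contains {3, 6, 7, 9}.
Removing those from 1–9 leaves {1, 5} as the candidates for r4c1.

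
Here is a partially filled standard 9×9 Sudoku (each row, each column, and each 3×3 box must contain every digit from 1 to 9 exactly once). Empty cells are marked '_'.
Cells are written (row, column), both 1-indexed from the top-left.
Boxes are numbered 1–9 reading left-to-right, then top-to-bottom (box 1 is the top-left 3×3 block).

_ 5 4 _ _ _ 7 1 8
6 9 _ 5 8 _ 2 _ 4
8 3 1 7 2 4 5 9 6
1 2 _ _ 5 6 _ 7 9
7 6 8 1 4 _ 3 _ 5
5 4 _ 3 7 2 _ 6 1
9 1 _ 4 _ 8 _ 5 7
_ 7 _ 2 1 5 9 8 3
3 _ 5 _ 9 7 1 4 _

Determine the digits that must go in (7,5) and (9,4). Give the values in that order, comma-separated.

3,6

For (7,5):
  Consider where 3 can go in row 7.
  (7,3) is out (box 7 already has a 3).
  (7,7) is out (column 7 already has a 3).
  So the only cell in row 7 that can hold 3 is (7,5).
  So (7,5) = 3.
For (9,4):
  Row 9 already contains {1, 3, 4, 5, 7, 9}.
  Column 4 already contains {1, 2, 3, 4, 5, 7}.
  Its 3×3 block (box 8) already contains {1, 2, 4, 5, 7, 8, 9}.
  The only value from 1–9 not eliminated is 6, so (9,4) = 6.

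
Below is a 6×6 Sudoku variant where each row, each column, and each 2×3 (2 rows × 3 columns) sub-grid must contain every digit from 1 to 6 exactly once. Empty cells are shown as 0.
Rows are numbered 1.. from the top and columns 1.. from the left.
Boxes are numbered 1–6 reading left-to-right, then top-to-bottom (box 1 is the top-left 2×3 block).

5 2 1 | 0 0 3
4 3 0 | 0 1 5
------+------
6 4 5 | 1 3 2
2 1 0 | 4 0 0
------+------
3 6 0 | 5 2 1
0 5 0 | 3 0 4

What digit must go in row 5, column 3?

Row 5 already contains {1, 2, 3, 5, 6}.
Column 3 already contains {1, 5}.
Its 2×3 block (box 5) already contains {3, 5, 6}.
The only value from 1–6 not eliminated is 4, so row 5, column 3 = 4.

4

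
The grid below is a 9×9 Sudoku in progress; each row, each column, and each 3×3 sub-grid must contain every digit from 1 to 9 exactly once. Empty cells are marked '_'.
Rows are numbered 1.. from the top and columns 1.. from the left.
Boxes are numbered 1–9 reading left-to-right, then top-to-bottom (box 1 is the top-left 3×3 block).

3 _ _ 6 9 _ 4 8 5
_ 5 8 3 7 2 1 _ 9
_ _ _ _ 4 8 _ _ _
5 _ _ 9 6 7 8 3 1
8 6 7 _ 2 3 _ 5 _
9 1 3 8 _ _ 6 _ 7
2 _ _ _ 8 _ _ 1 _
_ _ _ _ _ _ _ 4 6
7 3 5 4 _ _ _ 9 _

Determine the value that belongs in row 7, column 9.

3

Row 7 already contains {1, 2, 8}.
Column 9 already contains {1, 5, 6, 7, 9}.
Its 3×3 block (box 9) already contains {1, 4, 6, 9}.
The only value from 1–9 not eliminated is 3, so row 7, column 9 = 3.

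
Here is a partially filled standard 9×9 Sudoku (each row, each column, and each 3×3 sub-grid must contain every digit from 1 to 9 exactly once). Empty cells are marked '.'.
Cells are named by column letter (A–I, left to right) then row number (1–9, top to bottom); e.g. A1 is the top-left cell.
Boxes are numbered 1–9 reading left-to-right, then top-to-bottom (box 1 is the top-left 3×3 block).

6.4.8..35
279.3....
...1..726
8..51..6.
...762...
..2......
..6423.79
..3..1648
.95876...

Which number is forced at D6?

3

Cell D6 itself could take any of {3, 9} by direct elimination.
Consider where 3 can go in box 5.
F4 is out (column F already has a 3).
E6 is out (column E already has a 3).
F6 is out (column F already has a 3).
So the only cell in box 5 that can hold 3 is D6.
Therefore D6 = 3.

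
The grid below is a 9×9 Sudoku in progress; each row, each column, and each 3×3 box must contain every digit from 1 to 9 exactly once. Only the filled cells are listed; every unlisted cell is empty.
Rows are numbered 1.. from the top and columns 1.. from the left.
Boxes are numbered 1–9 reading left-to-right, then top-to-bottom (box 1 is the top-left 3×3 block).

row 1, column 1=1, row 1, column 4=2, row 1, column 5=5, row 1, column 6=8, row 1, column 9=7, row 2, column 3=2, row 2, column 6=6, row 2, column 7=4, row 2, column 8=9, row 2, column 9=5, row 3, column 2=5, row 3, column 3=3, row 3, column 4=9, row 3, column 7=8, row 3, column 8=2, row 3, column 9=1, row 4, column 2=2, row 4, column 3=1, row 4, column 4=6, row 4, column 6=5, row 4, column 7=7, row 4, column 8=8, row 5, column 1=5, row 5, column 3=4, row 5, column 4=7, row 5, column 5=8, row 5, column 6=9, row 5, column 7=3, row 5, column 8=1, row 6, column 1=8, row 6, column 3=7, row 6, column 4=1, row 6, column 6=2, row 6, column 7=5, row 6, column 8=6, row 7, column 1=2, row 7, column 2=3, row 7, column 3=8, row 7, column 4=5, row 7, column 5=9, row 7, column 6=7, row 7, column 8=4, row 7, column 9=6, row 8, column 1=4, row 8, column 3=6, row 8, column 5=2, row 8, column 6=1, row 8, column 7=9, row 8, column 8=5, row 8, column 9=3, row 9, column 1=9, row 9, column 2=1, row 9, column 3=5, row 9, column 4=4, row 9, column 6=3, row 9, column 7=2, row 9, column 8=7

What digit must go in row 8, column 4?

8

Row 8 already contains {1, 2, 3, 4, 5, 6, 9}.
Column 4 already contains {1, 2, 4, 5, 6, 7, 9}.
Its 3×3 block (box 8) already contains {1, 2, 3, 4, 5, 7, 9}.
The only value from 1–9 not eliminated is 8, so row 8, column 4 = 8.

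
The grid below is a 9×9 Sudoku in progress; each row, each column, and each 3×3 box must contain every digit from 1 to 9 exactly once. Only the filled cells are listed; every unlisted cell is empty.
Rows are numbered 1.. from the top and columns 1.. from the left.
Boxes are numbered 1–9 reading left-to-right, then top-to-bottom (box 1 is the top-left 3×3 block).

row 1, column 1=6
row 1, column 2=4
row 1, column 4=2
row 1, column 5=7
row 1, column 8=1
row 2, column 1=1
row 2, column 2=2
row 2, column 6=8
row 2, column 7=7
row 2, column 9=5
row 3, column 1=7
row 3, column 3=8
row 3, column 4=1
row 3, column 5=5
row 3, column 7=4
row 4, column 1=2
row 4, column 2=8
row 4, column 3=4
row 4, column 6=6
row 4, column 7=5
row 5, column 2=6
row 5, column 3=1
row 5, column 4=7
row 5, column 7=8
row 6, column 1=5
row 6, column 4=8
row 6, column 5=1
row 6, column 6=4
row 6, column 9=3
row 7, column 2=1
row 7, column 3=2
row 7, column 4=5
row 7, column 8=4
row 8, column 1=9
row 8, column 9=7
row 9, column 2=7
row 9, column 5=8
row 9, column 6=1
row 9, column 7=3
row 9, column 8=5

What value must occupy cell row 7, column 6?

7

Cell row 7, column 6 itself could take any of {3, 7, 9} by direct elimination.
Consider where 7 can go in row 7.
row 7, column 1 is out (column 1 already has a 7).
row 7, column 5 is out (column 5 already has a 7).
row 7, column 7 is out (column 7 already has a 7).
row 7, column 9 is out (column 9 already has a 7).
So the only cell in row 7 that can hold 7 is row 7, column 6.
Therefore row 7, column 6 = 7.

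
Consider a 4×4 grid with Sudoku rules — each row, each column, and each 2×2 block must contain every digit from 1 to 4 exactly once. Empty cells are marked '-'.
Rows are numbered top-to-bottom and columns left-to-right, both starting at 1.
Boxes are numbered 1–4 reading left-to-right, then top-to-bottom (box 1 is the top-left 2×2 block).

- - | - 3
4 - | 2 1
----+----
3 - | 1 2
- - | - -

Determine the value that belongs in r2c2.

Row 2 already contains {1, 2, 4}.
Column 2 already contains {}.
Its 2×2 block (box 1) already contains {4}.
The only value from 1–4 not eliminated is 3, so r2c2 = 3.

3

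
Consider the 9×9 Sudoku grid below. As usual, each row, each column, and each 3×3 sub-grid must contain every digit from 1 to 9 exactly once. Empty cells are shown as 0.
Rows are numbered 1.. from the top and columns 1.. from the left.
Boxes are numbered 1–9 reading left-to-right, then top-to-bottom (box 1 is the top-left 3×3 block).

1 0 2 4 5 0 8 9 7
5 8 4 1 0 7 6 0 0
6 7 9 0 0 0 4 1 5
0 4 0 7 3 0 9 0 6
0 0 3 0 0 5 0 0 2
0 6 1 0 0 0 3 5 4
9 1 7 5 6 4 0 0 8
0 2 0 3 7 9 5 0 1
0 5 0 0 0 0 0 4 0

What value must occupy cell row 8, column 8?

6

Row 8 already contains {1, 2, 3, 5, 7, 9}.
Column 8 already contains {1, 4, 5, 9}.
Its 3×3 block (box 9) already contains {1, 4, 5, 8}.
The only value from 1–9 not eliminated is 6, so row 8, column 8 = 6.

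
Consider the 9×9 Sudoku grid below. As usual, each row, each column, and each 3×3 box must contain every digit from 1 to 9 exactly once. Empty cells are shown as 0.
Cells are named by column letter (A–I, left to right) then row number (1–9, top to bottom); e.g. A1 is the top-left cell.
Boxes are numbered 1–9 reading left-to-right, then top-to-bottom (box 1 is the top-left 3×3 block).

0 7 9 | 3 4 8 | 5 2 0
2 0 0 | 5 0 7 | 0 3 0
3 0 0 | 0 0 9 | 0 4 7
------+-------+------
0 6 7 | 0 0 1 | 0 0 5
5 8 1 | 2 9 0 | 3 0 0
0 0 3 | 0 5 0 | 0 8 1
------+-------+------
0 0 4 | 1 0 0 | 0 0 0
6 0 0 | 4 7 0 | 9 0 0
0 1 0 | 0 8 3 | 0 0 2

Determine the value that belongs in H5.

Cell H5 itself could take any of {6, 7} by direct elimination.
Consider where 7 can go in row 5.
F5 is out (column F already has a 7).
I5 is out (column I already has a 7).
So the only cell in row 5 that can hold 7 is H5.
Therefore H5 = 7.

7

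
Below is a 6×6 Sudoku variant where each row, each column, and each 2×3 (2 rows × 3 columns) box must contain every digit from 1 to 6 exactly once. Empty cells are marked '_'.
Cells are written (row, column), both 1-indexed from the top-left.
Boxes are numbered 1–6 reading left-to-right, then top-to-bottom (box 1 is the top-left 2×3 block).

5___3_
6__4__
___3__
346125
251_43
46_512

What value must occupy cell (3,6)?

Cell (3,6) itself could take any of {4, 6} by direct elimination.
Consider where 4 can go in row 3.
(3,1) is out (column 1 already has a 4).
(3,2) is out (column 2 already has a 4).
(3,3) is out (box 3 already has a 4).
(3,5) is out (column 5 already has a 4).
So the only cell in row 3 that can hold 4 is (3,6).
Therefore (3,6) = 4.

4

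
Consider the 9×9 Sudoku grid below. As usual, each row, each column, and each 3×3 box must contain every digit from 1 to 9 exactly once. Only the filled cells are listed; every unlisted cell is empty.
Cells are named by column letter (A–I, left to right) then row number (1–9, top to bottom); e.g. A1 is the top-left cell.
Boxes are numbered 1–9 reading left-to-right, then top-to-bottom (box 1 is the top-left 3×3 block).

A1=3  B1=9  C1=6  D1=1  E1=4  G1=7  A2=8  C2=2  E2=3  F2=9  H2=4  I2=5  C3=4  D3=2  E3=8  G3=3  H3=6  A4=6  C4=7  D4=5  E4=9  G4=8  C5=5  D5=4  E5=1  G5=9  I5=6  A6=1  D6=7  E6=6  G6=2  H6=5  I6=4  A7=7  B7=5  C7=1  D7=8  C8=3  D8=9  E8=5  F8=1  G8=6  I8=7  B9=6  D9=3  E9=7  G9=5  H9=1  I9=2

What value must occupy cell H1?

2

Cell H1 itself could take any of {2, 8} by direct elimination.
Consider where 2 can go in row 1.
F1 is out (box 2 already has a 2).
I1 is out (column I already has a 2).
So the only cell in row 1 that can hold 2 is H1.
Therefore H1 = 2.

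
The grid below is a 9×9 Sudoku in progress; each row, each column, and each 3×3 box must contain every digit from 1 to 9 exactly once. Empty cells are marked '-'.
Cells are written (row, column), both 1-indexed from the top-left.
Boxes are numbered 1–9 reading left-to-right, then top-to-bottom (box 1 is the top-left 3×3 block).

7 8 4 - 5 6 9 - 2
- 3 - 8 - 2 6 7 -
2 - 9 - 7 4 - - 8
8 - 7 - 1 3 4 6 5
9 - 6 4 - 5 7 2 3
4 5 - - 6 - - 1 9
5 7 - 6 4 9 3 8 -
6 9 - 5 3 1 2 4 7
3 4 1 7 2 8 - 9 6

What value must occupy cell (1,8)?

Row 1 already contains {2, 4, 5, 6, 7, 8, 9}.
Column 8 already contains {1, 2, 4, 6, 7, 8, 9}.
Its 3×3 block (box 3) already contains {2, 6, 7, 8, 9}.
The only value from 1–9 not eliminated is 3, so (1,8) = 3.

3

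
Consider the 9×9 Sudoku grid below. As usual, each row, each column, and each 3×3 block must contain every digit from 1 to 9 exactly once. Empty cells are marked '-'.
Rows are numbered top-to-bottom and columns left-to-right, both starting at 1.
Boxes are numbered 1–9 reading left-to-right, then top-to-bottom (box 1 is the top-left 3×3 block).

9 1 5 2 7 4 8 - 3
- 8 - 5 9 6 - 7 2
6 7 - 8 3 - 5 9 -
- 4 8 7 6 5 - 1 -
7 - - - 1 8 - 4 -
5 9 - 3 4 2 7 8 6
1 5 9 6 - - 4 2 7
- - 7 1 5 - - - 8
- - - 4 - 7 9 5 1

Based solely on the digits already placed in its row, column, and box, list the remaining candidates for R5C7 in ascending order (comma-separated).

2,3

Row 5 already contains {1, 4, 7, 8}.
Column 7 already contains {4, 5, 7, 8, 9}.
Its 3×3 block (box 6) already contains {1, 4, 6, 7, 8}.
Removing those from 1–9 leaves {2, 3} as the candidates for R5C7.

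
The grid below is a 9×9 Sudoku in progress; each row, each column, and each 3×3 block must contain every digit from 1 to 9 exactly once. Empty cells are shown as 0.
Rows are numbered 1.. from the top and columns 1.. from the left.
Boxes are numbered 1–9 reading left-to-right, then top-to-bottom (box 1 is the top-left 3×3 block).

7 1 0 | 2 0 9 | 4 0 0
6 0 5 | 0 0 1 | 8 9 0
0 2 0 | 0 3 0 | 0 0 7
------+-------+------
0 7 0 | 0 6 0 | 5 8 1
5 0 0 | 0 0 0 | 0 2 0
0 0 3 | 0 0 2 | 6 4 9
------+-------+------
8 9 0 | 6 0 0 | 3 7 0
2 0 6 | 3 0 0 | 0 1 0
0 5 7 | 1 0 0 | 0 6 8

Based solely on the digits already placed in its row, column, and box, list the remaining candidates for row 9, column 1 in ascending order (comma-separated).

Row 9 already contains {1, 5, 6, 7, 8}.
Column 1 already contains {2, 5, 6, 7, 8}.
Its 3×3 block (box 7) already contains {2, 5, 6, 7, 8, 9}.
Removing those from 1–9 leaves {3, 4} as the candidates for row 9, column 1.

3,4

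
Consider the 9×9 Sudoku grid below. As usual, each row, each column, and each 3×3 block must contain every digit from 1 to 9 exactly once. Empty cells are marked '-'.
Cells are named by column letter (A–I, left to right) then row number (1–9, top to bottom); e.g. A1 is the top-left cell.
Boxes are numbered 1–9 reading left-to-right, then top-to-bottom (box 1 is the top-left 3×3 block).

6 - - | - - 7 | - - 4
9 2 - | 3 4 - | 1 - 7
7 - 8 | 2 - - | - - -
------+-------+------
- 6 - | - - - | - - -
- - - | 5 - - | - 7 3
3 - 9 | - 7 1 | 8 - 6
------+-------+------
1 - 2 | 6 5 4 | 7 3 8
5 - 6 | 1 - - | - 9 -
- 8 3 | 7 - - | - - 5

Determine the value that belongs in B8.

7

Cell B8 itself could take any of {4, 7} by direct elimination.
Consider where 7 can go in box 7.
B7 is out (row 7 already has a 7).
A9 is out (row 9 already has a 7).
So the only cell in box 7 that can hold 7 is B8.
Therefore B8 = 7.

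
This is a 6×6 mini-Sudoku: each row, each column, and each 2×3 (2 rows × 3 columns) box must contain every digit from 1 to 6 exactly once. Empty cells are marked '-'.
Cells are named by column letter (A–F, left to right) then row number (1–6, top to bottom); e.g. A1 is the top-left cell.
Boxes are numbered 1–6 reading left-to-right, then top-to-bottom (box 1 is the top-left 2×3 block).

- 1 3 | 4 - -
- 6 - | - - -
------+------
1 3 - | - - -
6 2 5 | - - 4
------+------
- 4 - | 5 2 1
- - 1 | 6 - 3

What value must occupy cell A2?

4

Cell A2 itself could take any of {2, 4, 5} by direct elimination.
Consider where 4 can go in column A.
A1 is out (row 1 already has a 4).
A5 is out (row 5 already has a 4).
A6 is out (box 5 already has a 4).
So the only cell in column A that can hold 4 is A2.
Therefore A2 = 4.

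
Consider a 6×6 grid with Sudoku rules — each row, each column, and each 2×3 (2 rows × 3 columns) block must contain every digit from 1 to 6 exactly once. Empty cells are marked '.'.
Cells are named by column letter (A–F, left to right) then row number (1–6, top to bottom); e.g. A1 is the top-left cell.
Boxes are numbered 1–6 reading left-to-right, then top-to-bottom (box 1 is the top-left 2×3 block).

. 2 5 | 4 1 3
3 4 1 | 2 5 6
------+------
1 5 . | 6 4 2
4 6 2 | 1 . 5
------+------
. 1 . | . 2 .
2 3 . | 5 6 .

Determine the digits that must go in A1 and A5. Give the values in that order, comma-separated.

For A1:
  Row 1 already contains {1, 2, 3, 4, 5}.
  Column A already contains {1, 2, 3, 4}.
  Its 2×3 block (box 1) already contains {1, 2, 3, 4, 5}.
  The only value from 1–6 not eliminated is 6, so A1 = 6.
For A5:
  Consider where 5 can go in row 5.
  C5 is out (column C already has a 5).
  D5 is out (column D already has a 5).
  F5 is out (column F already has a 5).
  So the only cell in row 5 that can hold 5 is A5.
  So A5 = 5.

6,5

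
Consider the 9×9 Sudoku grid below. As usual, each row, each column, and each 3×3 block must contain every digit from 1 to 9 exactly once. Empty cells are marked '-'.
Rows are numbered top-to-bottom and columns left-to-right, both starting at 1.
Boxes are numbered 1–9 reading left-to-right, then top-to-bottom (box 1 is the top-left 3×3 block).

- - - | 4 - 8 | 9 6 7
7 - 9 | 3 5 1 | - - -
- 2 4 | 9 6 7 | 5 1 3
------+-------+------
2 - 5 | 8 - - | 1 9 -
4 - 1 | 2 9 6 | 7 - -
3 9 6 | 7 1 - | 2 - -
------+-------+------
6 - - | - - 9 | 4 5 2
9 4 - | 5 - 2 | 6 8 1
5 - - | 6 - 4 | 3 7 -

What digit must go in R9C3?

2

Cell R9C3 itself could take any of {2, 8} by direct elimination.
Consider where 2 can go in column 3.
R1C3 is out (box 1 already has a 2).
R7C3 is out (row 7 already has a 2).
R8C3 is out (row 8 already has a 2).
So the only cell in column 3 that can hold 2 is R9C3.
Therefore R9C3 = 2.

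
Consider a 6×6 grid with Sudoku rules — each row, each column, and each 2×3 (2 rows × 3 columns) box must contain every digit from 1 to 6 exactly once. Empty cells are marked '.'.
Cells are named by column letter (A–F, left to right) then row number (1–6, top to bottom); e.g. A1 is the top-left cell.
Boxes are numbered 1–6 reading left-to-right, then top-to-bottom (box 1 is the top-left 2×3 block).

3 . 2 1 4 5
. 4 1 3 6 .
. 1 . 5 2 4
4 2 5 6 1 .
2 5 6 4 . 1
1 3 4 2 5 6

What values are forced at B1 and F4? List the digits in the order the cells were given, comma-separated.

6,3

For B1:
  Row 1 already contains {1, 2, 3, 4, 5}.
  Column B already contains {1, 2, 3, 4, 5}.
  Its 2×3 block (box 1) already contains {1, 2, 3, 4}.
  The only value from 1–6 not eliminated is 6, so B1 = 6.
For F4:
  Row 4 already contains {1, 2, 4, 5, 6}.
  Column F already contains {1, 4, 5, 6}.
  Its 2×3 block (box 4) already contains {1, 2, 4, 5, 6}.
  The only value from 1–6 not eliminated is 3, so F4 = 3.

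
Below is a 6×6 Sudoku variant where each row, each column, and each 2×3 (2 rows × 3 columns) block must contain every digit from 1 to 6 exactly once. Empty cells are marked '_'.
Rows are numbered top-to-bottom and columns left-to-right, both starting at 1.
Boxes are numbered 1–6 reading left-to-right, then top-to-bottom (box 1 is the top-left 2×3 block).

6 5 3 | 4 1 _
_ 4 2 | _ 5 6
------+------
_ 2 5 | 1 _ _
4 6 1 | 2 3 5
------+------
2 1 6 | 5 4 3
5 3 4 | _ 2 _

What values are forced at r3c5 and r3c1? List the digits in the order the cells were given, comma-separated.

6,3

For r3c5:
  Row 3 already contains {1, 2, 5}.
  Column 5 already contains {1, 2, 3, 4, 5}.
  Its 2×3 block (box 4) already contains {1, 2, 3, 5}.
  The only value from 1–6 not eliminated is 6, so r3c5 = 6.
For r3c1:
  Row 3 already contains {1, 2, 5}.
  Column 1 already contains {2, 4, 5, 6}.
  Its 2×3 block (box 3) already contains {1, 2, 4, 5, 6}.
  The only value from 1–6 not eliminated is 3, so r3c1 = 3.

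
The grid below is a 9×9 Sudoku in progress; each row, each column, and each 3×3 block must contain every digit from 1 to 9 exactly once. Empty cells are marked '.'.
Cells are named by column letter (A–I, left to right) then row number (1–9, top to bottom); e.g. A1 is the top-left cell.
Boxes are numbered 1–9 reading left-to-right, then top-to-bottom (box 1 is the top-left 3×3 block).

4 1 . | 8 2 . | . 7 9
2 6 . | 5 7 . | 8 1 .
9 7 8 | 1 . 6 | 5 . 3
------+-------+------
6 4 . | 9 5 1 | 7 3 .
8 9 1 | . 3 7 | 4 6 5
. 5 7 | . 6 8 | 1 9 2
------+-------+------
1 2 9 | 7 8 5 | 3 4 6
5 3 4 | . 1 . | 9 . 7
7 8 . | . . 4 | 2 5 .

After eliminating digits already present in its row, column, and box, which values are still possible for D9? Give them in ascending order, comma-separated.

Row 9 already contains {2, 4, 5, 7, 8}.
Column D already contains {1, 5, 7, 8, 9}.
Its 3×3 block (box 8) already contains {1, 4, 5, 7, 8}.
Removing those from 1–9 leaves {3, 6} as the candidates for D9.

3,6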